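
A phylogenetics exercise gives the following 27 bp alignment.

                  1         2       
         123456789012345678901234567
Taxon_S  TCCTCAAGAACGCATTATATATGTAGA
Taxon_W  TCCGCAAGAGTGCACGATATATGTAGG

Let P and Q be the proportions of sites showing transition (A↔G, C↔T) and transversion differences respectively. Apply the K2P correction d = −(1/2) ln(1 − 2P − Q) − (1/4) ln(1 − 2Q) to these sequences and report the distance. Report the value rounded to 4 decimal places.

0.2714

The sequences differ at positions 4 (T/G, transversion), 10 (A/G, transition), 11 (C/T, transition), 15 (T/C, transition), 16 (T/G, transversion), 27 (A/G, transition).
Of the 6 differences, 4 transitions and 2 transversions over 27 sites: P = 4/27 = 0.148148, Q = 2/27 = 0.074074.
d = −0.5·ln(0.629630) − 0.25·ln(0.851852) = −0.5·(-0.462623) − 0.25·(-0.160342) = 0.2714.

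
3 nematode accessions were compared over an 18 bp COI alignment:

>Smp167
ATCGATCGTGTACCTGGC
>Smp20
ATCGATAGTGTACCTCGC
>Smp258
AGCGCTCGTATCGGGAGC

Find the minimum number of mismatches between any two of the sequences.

Pairwise Hamming distances:
  Smp167 vs Smp20: 2
  Smp167 vs Smp258: 8
  Smp20 vs Smp258: 9
The smallest is 2, between Smp167 and Smp20.

2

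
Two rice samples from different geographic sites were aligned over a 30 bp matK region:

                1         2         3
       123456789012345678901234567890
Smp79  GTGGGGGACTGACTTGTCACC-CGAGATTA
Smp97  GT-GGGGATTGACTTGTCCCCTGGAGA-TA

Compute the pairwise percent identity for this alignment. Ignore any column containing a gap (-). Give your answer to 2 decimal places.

Excluding the 3 gap columns leaves 27 comparable sites.
Differing sites — 9:C/T; 19:A/C; 23:C/G.
24 of the 27 comparable sites match, so the percent identity is 24/27 × 100 = 88.89%.

88.89%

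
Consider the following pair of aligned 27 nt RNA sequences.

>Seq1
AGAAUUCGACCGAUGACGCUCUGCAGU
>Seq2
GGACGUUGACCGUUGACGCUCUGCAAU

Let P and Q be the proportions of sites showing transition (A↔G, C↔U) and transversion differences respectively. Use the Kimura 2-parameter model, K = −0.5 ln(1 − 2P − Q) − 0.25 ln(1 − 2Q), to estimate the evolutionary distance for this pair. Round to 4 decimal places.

0.2656

Differing sites — 1:A/G (Ti); 4:A/C (Tv); 5:U/G (Tv); 7:C/U (Ti); 13:A/U (Tv); 26:G/A (Ti).
Of the 6 differences, 3 transitions and 3 transversions over 27 sites: P = 3/27 = 0.111111, Q = 3/27 = 0.111111.
d = −0.5·ln(0.666667) − 0.25·ln(0.777778) = −0.5·(-0.405465) − 0.25·(-0.251314) = 0.2656.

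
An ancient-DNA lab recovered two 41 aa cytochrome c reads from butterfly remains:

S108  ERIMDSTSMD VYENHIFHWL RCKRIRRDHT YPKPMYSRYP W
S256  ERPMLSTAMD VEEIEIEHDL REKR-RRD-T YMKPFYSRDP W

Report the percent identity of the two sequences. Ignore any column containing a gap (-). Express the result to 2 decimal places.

Excluding the 2 gap columns leaves 39 comparable sites.
Differing sites — 3:I/P; 5:D/L; 8:S/A; 12:Y/E; 14:N/I; 15:H/E; 17:F/E; 19:W/D; 22:C/E; 32:P/M; 35:M/F; 39:Y/D.
27 of the 39 comparable sites match, so the percent identity is 27/39 × 100 = 69.23%.

69.23%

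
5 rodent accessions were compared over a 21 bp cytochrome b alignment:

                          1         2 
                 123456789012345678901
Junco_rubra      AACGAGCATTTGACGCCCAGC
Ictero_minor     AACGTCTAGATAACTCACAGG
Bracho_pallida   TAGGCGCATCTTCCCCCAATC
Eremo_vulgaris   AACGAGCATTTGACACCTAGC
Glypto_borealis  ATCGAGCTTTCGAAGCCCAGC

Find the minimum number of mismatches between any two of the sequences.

2

Pairwise Hamming distances:
  Junco_rubra vs Ictero_minor: 9
  Junco_rubra vs Bracho_pallida: 9
  Junco_rubra vs Eremo_vulgaris: 2
  Junco_rubra vs Glypto_borealis: 4
  Ictero_minor vs Bracho_pallida: 14
  Ictero_minor vs Eremo_vulgaris: 10
  Ictero_minor vs Glypto_borealis: 13
  Bracho_pallida vs Eremo_vulgaris: 9
  Bracho_pallida vs Glypto_borealis: 13
  Eremo_vulgaris vs Glypto_borealis: 6
The smallest is 2, between Junco_rubra and Eremo_vulgaris.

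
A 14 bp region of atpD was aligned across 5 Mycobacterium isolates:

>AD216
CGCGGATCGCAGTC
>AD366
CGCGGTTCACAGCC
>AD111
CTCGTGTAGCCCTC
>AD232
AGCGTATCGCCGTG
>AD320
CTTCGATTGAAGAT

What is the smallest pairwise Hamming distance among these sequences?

3

Pairwise Hamming distances:
  AD216 vs AD366: 3
  AD216 vs AD111: 6
  AD216 vs AD232: 4
  AD216 vs AD320: 7
  AD366 vs AD111: 8
  AD366 vs AD232: 7
  AD366 vs AD320: 9
  AD111 vs AD232: 6
  AD111 vs AD320: 10
  AD232 vs AD320: 10
The smallest is 3, between AD216 and AD366.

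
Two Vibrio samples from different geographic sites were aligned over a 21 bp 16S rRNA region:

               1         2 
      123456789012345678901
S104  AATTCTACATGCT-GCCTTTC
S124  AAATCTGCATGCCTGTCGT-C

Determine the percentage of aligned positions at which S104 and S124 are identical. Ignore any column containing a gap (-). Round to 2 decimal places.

73.68%

Excluding the 2 gap columns leaves 19 comparable sites.
Differing sites — 3:T/A; 7:A/G; 13:T/C; 16:C/T; 18:T/G.
14 of the 19 comparable sites match, so the percent identity is 14/19 × 100 = 73.68%.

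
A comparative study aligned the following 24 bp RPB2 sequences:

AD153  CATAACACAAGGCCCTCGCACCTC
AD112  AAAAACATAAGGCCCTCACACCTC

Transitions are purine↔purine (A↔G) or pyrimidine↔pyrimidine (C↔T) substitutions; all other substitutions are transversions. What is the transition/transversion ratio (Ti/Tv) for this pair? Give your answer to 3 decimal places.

1.000

The sequences differ at positions 1 (C/A, transversion), 3 (T/A, transversion), 8 (C/T, transition), 18 (G/A, transition).
Of the 4 differences, 2 transitions and 2 transversions, so Ti/Tv = 2/2 = 1.000.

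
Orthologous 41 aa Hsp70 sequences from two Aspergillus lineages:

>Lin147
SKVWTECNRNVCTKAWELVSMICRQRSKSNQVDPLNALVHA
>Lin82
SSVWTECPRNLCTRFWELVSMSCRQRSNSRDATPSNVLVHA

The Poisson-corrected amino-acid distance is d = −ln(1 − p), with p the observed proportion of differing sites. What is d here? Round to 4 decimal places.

0.3814

Differing sites — 2:K/S; 8:N/P; 11:V/L; 14:K/R; 15:A/F; 22:I/S; 28:K/N; 30:N/R; 31:Q/D; 32:V/A; 33:D/T; 35:L/S; 37:A/V.
p = 13/41 = 0.317073.
d = −ln(1 − 0.317073) = −ln(0.682927) = 0.3814.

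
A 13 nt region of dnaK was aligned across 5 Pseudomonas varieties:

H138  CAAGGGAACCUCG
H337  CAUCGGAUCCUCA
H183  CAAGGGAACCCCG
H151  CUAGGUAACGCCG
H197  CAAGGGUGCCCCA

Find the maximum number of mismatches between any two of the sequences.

Pairwise Hamming distances:
  H138 vs H337: 4
  H138 vs H183: 1
  H138 vs H151: 4
  H138 vs H197: 4
  H337 vs H183: 5
  H337 vs H151: 8
  H337 vs H197: 5
  H183 vs H151: 3
  H183 vs H197: 3
  H151 vs H197: 6
The largest is 8, between H337 and H151.

8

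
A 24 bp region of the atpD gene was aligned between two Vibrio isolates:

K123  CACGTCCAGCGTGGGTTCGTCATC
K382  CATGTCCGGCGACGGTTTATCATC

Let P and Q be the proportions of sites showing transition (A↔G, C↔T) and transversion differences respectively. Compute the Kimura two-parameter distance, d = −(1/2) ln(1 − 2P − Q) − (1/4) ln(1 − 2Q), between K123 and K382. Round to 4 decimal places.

0.3151

Differing sites — 3:C/T (Ti); 8:A/G (Ti); 12:T/A (Tv); 13:G/C (Tv); 18:C/T (Ti); 19:G/A (Ti).
Of the 6 differences, 4 transitions and 2 transversions over 24 sites: P = 4/24 = 0.166667, Q = 2/24 = 0.083333.
d = −0.5·ln(0.583333) − 0.25·ln(0.833334) = −0.5·(-0.538997) − 0.25·(-0.182321) = 0.3151.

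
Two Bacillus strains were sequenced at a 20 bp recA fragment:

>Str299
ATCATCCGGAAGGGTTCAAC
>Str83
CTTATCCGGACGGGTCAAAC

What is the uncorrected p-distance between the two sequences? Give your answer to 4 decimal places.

0.2500

Mismatches occur at site 1 (A→C), site 3 (C→T), site 11 (A→C), site 16 (T→C), site 17 (C→A).
There are 5 differences over 20 sites, so p = 5/20 = 0.2500.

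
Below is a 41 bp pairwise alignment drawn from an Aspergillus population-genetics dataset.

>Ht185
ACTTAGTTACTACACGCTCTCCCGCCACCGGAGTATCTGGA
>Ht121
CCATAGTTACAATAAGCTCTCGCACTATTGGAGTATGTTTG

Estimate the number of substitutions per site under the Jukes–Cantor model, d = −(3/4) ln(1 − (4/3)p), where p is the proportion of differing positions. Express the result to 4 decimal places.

The sequences differ at positions 1 (A/C), 3 (T/A), 11 (T/A), 13 (C/T), 15 (C/A), 22 (C/G), 24 (G/A), 26 (C/T), 28 (C/T), 29 (C/T), 37 (C/G), 39 (G/T), 40 (G/T), 41 (A/G).
p = 14/41 = 0.341463.
d = −0.75 · ln(1 − (4/3)·0.341463) = −0.75 · ln(0.544716) = −0.75 · (-0.607491) = 0.4556.

0.4556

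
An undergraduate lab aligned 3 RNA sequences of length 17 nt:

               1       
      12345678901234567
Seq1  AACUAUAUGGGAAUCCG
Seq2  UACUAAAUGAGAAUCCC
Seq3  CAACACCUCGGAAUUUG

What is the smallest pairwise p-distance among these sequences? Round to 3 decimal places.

0.235

Pairwise Hamming distances:
  Seq1 vs Seq2: 4
  Seq1 vs Seq3: 8
  Seq2 vs Seq3: 10
The smallest is 4 mismatches, between Seq1 and Seq2; p = 4/17 = 0.235.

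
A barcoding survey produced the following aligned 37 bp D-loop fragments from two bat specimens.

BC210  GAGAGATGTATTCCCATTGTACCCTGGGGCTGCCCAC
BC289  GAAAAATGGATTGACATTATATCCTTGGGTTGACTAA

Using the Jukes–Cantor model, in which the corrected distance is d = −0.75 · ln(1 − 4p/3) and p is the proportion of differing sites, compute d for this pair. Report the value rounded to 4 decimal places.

Mismatches occur at site 3 (G→A), site 5 (G→A), site 9 (T→G), site 13 (C→G), site 14 (C→A), site 19 (G→A), site 22 (C→T), site 26 (G→T), site 30 (C→T), site 33 (C→A), site 35 (C→T), site 37 (C→A).
p = 12/37 = 0.324324.
d = −0.75 · ln(1 − (4/3)·0.324324) = −0.75 · ln(0.567568) = −0.75 · (-0.566395) = 0.4248.

0.4248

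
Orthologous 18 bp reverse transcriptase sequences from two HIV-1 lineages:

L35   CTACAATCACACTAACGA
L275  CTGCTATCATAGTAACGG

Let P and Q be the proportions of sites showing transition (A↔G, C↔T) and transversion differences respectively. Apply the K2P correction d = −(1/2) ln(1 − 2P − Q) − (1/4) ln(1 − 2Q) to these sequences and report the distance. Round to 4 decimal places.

The sequences differ at positions 3 (A/G, transition), 5 (A/T, transversion), 10 (C/T, transition), 12 (C/G, transversion), 18 (A/G, transition).
Of the 5 differences, 3 transitions and 2 transversions over 18 sites: P = 3/18 = 0.166667, Q = 2/18 = 0.111111.
d = −0.5·ln(0.555555) − 0.25·ln(0.777778) = −0.5·(-0.587788) − 0.25·(-0.251314) = 0.3567.

0.3567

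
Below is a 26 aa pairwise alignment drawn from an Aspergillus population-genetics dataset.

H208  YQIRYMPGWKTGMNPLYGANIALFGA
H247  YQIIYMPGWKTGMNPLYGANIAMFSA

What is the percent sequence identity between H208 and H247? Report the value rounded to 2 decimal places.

88.46%

Differing sites — 4:R/I; 23:L/M; 25:G/S.
23 of the 26 sites match, so the percent identity is 23/26 × 100 = 88.46%.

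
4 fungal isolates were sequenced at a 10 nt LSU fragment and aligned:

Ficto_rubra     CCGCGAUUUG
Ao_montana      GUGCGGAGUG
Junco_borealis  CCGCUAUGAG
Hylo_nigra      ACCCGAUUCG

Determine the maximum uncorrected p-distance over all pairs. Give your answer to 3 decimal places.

Pairwise Hamming distances:
  Ficto_rubra vs Ao_montana: 5
  Ficto_rubra vs Junco_borealis: 3
  Ficto_rubra vs Hylo_nigra: 3
  Ao_montana vs Junco_borealis: 6
  Ao_montana vs Hylo_nigra: 7
  Junco_borealis vs Hylo_nigra: 5
The largest is 7 mismatches, between Ao_montana and Hylo_nigra; p = 7/10 = 0.700.

0.700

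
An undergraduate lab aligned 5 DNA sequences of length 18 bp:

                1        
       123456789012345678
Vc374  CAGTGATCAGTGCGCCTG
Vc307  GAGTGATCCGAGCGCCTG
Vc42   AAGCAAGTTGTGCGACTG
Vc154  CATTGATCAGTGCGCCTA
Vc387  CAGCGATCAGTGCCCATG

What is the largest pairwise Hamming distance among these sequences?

9

Pairwise Hamming distances:
  Vc374 vs Vc307: 3
  Vc374 vs Vc42: 7
  Vc374 vs Vc154: 2
  Vc374 vs Vc387: 3
  Vc307 vs Vc42: 8
  Vc307 vs Vc154: 5
  Vc307 vs Vc387: 6
  Vc42 vs Vc154: 9
  Vc42 vs Vc387: 8
  Vc154 vs Vc387: 5
The largest is 9, between Vc42 and Vc154.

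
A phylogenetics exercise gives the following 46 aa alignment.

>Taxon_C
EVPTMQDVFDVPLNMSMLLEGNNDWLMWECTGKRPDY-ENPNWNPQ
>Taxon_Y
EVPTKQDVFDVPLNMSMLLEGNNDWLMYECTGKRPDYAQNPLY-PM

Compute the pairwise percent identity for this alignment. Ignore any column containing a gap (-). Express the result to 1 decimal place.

86.4%

Excluding the 2 gap columns leaves 44 comparable sites.
The sequences differ at positions 5 (M/K), 28 (W/Y), 39 (E/Q), 42 (N/L), 43 (W/Y), 46 (Q/M).
38 of the 44 comparable sites match, so the percent identity is 38/44 × 100 = 86.4%.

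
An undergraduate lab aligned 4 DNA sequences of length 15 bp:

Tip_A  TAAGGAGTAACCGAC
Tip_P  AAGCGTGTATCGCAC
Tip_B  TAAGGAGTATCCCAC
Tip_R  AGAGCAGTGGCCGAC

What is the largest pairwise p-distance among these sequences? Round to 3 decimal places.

0.600

Pairwise Hamming distances:
  Tip_A vs Tip_P: 7
  Tip_A vs Tip_B: 2
  Tip_A vs Tip_R: 5
  Tip_P vs Tip_B: 5
  Tip_P vs Tip_R: 9
  Tip_B vs Tip_R: 6
The largest is 9 mismatches, between Tip_P and Tip_R; p = 9/15 = 0.600.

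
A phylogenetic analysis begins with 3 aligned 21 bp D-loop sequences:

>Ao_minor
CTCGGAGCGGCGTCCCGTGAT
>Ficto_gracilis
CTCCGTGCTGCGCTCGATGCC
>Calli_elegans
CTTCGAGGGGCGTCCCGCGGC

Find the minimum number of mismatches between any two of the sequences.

6

Pairwise Hamming distances:
  Ao_minor vs Ficto_gracilis: 9
  Ao_minor vs Calli_elegans: 6
  Ficto_gracilis vs Calli_elegans: 10
The smallest is 6, between Ao_minor and Calli_elegans.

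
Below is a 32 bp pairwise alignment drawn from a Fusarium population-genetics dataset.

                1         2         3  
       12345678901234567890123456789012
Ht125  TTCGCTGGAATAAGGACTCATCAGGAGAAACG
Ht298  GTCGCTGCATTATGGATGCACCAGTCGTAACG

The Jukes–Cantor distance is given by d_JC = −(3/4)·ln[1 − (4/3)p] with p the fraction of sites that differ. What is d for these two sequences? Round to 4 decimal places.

0.4042

Mismatches occur at site 1 (T→G), site 8 (G→C), site 10 (A→T), site 13 (A→T), site 17 (C→T), site 18 (T→G), site 21 (T→C), site 25 (G→T), site 26 (A→C), site 28 (A→T).
p = 10/32 = 0.312500.
d = −0.75 · ln(1 − (4/3)·0.312500) = −0.75 · ln(0.583333) = −0.75 · (-0.538997) = 0.4042.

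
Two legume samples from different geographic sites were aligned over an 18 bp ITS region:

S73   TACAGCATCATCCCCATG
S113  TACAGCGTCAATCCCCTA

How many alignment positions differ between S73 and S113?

Mismatches occur at site 7 (A→G), site 11 (T→A), site 12 (C→T), site 16 (A→C), site 18 (G→A).
That gives 5 mismatches out of 18 aligned sites, so the Hamming distance is 5.

5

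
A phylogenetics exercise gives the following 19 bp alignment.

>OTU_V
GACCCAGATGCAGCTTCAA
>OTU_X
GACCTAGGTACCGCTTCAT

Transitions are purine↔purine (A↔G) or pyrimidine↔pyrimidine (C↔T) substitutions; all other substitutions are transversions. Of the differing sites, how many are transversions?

2

Differing sites — 5:C/T (Ti); 8:A/G (Ti); 10:G/A (Ti); 12:A/C (Tv); 19:A/T (Tv).
Of the 5 differences, 3 transitions and 2 transversions, so the answer is 2.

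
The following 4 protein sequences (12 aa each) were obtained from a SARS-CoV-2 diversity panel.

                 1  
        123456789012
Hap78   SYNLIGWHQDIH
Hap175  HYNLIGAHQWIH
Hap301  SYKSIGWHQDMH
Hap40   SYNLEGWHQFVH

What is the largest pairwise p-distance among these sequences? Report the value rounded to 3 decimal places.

0.500

Pairwise Hamming distances:
  Hap78 vs Hap175: 3
  Hap78 vs Hap301: 3
  Hap78 vs Hap40: 3
  Hap175 vs Hap301: 6
  Hap175 vs Hap40: 5
  Hap301 vs Hap40: 5
The largest is 6 mismatches, between Hap175 and Hap301; p = 6/12 = 0.500.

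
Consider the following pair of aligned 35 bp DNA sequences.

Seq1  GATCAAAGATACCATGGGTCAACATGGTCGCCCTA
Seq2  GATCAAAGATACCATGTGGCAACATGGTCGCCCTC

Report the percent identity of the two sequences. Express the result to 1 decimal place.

Mismatches occur at site 17 (G↔T), site 19 (T↔G), site 35 (A↔C).
32 of the 35 sites match, so the percent identity is 32/35 × 100 = 91.4%.

91.4%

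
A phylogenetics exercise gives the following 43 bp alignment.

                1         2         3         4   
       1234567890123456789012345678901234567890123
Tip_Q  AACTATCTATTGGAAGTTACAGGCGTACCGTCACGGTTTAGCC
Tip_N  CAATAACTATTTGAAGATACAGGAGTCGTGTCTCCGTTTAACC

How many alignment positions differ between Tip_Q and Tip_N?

12

The sequences differ at positions 1 (A/C), 3 (C/A), 6 (T/A), 12 (G/T), 17 (T/A), 24 (C/A), 27 (A/C), 28 (C/G), 29 (C/T), 33 (A/T), 35 (G/C), 41 (G/A).
That gives 12 mismatches out of 43 aligned sites, so the Hamming distance is 12.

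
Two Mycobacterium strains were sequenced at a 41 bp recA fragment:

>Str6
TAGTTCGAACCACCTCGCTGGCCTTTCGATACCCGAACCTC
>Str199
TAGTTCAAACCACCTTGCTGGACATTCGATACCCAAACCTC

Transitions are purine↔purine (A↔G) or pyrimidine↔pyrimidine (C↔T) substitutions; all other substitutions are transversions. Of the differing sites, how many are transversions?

Mismatches occur at site 7 (G→A, transition), site 16 (C→T, transition), site 22 (C→A, transversion), site 24 (T→A, transversion), site 35 (G→A, transition).
Of the 5 differences, 3 transitions and 2 transversions, so the answer is 2.

2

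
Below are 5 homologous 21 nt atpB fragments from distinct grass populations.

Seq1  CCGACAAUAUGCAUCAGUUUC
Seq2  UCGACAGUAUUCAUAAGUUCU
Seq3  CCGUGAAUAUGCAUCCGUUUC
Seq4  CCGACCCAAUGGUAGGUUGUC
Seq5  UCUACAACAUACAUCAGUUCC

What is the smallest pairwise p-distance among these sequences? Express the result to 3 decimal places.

0.143

Pairwise Hamming distances:
  Seq1 vs Seq2: 6
  Seq1 vs Seq3: 3
  Seq1 vs Seq4: 10
  Seq1 vs Seq5: 5
  Seq2 vs Seq3: 9
  Seq2 vs Seq4: 14
  Seq2 vs Seq5: 6
  Seq3 vs Seq4: 12
  Seq3 vs Seq5: 8
  Seq4 vs Seq5: 14
The smallest is 3 mismatches, between Seq1 and Seq3; p = 3/21 = 0.143.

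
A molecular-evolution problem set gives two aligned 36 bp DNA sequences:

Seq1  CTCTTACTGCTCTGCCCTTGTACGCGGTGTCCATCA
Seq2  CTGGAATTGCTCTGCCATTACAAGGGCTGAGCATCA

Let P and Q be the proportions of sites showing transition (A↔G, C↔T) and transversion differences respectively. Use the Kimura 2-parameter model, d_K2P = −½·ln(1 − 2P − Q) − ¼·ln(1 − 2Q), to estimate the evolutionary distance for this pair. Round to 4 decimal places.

Differing sites — 3:C/G (Tv); 4:T/G (Tv); 5:T/A (Tv); 7:C/T (Ti); 17:C/A (Tv); 20:G/A (Ti); 21:T/C (Ti); 23:C/A (Tv); 25:C/G (Tv); 27:G/C (Tv); 30:T/A (Tv); 31:C/G (Tv).
Of the 12 differences, 3 transitions and 9 transversions over 36 sites: P = 3/36 = 0.083333, Q = 9/36 = 0.250000.
d = −0.5·ln(0.583334) − 0.25·ln(0.500000) = −0.5·(-0.538995) − 0.25·(-0.693147) = 0.4428.

0.4428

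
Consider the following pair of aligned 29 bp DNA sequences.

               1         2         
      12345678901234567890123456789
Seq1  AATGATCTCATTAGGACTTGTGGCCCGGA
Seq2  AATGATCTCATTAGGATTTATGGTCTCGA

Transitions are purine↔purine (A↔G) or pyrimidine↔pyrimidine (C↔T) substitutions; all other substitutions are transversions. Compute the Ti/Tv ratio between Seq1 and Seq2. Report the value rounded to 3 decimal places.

4.000

The sequences differ at positions 17 (C/T, transition), 20 (G/A, transition), 24 (C/T, transition), 26 (C/T, transition), 27 (G/C, transversion).
Of the 5 differences, 4 transitions and 1 transversion, so Ti/Tv = 4/1 = 4.000.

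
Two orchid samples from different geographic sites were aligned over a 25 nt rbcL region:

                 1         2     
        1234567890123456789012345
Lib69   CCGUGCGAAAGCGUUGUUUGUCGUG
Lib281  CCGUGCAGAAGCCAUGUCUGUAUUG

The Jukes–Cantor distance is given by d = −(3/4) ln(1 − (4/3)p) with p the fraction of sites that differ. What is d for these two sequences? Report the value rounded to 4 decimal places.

Differing sites — 7:G/A; 8:A/G; 13:G/C; 14:U/A; 18:U/C; 22:C/A; 23:G/U.
p = 7/25 = 0.280000.
d = −0.75 · ln(1 − (4/3)·0.280000) = −0.75 · ln(0.626667) = −0.75 · (-0.467340) = 0.3505.

0.3505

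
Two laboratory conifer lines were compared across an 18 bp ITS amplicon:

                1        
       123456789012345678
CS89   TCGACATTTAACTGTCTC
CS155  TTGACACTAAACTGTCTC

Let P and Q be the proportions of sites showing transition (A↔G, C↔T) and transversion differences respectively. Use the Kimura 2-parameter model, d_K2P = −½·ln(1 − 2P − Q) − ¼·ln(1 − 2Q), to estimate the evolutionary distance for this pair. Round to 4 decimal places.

0.1922

The sequences differ at positions 2 (C/T, transition), 7 (T/C, transition), 9 (T/A, transversion).
Of the 3 differences, 2 transitions and 1 transversion over 18 sites: P = 2/18 = 0.111111, Q = 1/18 = 0.055556.
d = −0.5·ln(0.722222) − 0.25·ln(0.888888) = −0.5·(-0.325423) − 0.25·(-0.117784) = 0.1922.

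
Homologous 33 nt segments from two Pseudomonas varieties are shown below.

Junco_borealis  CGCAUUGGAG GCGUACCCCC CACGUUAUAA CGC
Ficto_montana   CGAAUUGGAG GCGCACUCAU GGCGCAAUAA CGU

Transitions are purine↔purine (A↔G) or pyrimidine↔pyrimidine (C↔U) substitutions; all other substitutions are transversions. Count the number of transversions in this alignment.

The sequences differ at positions 3 (C/A, transversion), 14 (U/C, transition), 17 (C/U, transition), 19 (C/A, transversion), 20 (C/U, transition), 21 (C/G, transversion), 22 (A/G, transition), 25 (U/C, transition), 26 (U/A, transversion), 33 (C/U, transition).
Of the 10 differences, 6 transitions and 4 transversions, so the answer is 4.

4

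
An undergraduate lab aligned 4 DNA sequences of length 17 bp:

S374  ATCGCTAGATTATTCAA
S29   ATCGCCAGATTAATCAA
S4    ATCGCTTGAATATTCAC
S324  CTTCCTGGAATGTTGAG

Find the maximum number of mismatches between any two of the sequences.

10

Pairwise Hamming distances:
  S374 vs S29: 2
  S374 vs S4: 3
  S374 vs S324: 8
  S29 vs S4: 5
  S29 vs S324: 10
  S4 vs S324: 7
The largest is 10, between S29 and S324.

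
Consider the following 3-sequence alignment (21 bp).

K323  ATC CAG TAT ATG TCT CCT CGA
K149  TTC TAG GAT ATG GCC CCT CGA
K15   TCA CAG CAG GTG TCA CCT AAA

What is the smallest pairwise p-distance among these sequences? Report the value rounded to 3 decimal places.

0.238

Pairwise Hamming distances:
  K323 vs K149: 5
  K323 vs K15: 9
  K149 vs K15: 10
The smallest is 5 mismatches, between K323 and K149; p = 5/21 = 0.238.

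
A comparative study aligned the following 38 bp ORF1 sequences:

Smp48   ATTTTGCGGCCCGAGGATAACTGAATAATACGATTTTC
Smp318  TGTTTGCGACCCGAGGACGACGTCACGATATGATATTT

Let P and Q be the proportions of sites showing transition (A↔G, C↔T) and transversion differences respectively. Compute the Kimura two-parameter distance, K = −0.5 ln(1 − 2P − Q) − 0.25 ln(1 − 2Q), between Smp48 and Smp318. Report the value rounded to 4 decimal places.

Differing sites — 1:A/T (Tv); 2:T/G (Tv); 9:G/A (Ti); 18:T/C (Ti); 19:A/G (Ti); 22:T/G (Tv); 23:G/T (Tv); 24:A/C (Tv); 26:T/C (Ti); 27:A/G (Ti); 31:C/T (Ti); 35:T/A (Tv); 38:C/T (Ti).
Of the 13 differences, 7 transitions and 6 transversions over 38 sites: P = 7/38 = 0.184211, Q = 6/38 = 0.157895.
d = −0.5·ln(0.473683) − 0.25·ln(0.684210) = −0.5·(-0.747217) − 0.25·(-0.379490) = 0.4685.

0.4685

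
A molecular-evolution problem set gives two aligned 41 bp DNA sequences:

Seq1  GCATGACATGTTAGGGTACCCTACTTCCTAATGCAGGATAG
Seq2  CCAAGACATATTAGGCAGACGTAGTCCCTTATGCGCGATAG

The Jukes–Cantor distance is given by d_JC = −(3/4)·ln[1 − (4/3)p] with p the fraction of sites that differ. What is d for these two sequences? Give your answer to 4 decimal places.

Differing sites — 1:G/C; 4:T/A; 10:G/A; 16:G/C; 17:T/A; 18:A/G; 19:C/A; 21:C/G; 24:C/G; 26:T/C; 30:A/T; 35:A/G; 36:G/C.
p = 13/41 = 0.317073.
d = −0.75 · ln(1 − (4/3)·0.317073) = −0.75 · ln(0.577236) = −0.75 · (-0.549504) = 0.4121.

0.4121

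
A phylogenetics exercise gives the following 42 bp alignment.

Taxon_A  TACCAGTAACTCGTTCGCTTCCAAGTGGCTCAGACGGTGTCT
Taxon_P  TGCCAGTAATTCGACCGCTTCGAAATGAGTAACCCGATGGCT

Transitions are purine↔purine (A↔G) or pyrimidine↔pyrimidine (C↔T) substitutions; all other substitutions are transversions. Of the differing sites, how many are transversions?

7

Mismatches occur at site 2 (A/G, transition), site 10 (C/T, transition), site 14 (T/A, transversion), site 15 (T/C, transition), site 22 (C/G, transversion), site 25 (G/A, transition), site 28 (G/A, transition), site 29 (C/G, transversion), site 31 (C/A, transversion), site 33 (G/C, transversion), site 34 (A/C, transversion), site 37 (G/A, transition), site 40 (T/G, transversion).
Of the 13 differences, 6 transitions and 7 transversions, so the answer is 7.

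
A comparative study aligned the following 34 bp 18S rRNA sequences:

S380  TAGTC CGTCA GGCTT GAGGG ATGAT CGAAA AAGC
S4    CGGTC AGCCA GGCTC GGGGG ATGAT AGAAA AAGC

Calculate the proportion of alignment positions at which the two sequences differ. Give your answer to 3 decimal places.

0.206

The sequences differ at positions 1 (T/C), 2 (A/G), 6 (C/A), 8 (T/C), 15 (T/C), 17 (A/G), 26 (C/A).
There are 7 differences over 34 sites, so p = 7/34 = 0.206.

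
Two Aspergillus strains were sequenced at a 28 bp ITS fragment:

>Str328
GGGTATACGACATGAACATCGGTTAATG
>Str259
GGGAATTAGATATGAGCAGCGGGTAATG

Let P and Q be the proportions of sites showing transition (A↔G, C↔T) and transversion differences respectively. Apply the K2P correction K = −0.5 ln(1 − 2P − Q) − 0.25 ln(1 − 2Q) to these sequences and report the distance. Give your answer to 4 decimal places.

Differing sites — 4:T/A (Tv); 7:A/T (Tv); 8:C/A (Tv); 11:C/T (Ti); 16:A/G (Ti); 19:T/G (Tv); 23:T/G (Tv).
Of the 7 differences, 2 transitions and 5 transversions over 28 sites: P = 2/28 = 0.071429, Q = 5/28 = 0.178571.
d = −0.5·ln(0.678571) − 0.25·ln(0.642858) = −0.5·(-0.387766) − 0.25·(-0.441831) = 0.3043.

0.3043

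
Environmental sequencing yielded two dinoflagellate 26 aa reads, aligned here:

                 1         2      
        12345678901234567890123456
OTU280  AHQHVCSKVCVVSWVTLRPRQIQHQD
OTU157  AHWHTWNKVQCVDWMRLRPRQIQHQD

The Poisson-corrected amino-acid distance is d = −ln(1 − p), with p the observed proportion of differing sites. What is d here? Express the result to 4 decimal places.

0.4249

Mismatches occur at site 3 (Q/W), site 5 (V/T), site 6 (C/W), site 7 (S/N), site 10 (C/Q), site 11 (V/C), site 13 (S/D), site 15 (V/M), site 16 (T/R).
p = 9/26 = 0.346154.
d = −ln(1 − 0.346154) = −ln(0.653846) = 0.4249.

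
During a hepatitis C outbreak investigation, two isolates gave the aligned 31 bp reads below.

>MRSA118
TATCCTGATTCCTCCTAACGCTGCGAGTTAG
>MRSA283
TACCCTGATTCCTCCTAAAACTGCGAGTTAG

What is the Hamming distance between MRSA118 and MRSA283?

Mismatches occur at site 3 (T↔C), site 19 (C↔A), site 20 (G↔A).
That gives 3 mismatches out of 31 aligned sites, so the Hamming distance is 3.

3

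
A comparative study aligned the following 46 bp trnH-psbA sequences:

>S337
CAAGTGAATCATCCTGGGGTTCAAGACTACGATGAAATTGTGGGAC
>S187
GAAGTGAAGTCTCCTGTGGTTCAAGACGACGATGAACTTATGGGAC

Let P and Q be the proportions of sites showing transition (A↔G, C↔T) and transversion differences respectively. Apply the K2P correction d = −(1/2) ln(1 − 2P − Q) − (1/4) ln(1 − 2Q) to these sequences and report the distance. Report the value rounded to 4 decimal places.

0.1981

The sequences differ at positions 1 (C/G, transversion), 9 (T/G, transversion), 10 (C/T, transition), 11 (A/C, transversion), 17 (G/T, transversion), 28 (T/G, transversion), 37 (A/C, transversion), 40 (G/A, transition).
Of the 8 differences, 2 transitions and 6 transversions over 46 sites: P = 2/46 = 0.043478, Q = 6/46 = 0.130435.
d = −0.5·ln(0.782609) − 0.25·ln(0.739130) = −0.5·(-0.245122) − 0.25·(-0.302281) = 0.1981.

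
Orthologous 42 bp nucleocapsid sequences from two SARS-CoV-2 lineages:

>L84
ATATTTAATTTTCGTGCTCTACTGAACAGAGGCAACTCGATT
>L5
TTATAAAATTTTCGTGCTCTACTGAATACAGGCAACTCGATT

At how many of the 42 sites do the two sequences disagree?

Mismatches occur at site 1 (A→T), site 5 (T→A), site 6 (T→A), site 27 (C→T), site 29 (G→C).
That gives 5 mismatches out of 42 aligned sites, so the Hamming distance is 5.

5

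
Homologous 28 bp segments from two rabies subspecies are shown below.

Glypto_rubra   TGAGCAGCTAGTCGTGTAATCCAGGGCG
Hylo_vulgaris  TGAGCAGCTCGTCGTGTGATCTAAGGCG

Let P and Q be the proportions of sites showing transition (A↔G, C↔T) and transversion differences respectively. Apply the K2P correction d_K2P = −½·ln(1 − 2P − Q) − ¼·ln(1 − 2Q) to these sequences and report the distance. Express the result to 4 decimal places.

0.1624

Mismatches occur at site 10 (A↔C, transversion), site 18 (A↔G, transition), site 22 (C↔T, transition), site 24 (G↔A, transition).
Of the 4 differences, 3 transitions and 1 transversion over 28 sites: P = 3/28 = 0.107143, Q = 1/28 = 0.035714.
d = −0.5·ln(0.750000) − 0.25·ln(0.928572) = −0.5·(-0.287682) − 0.25·(-0.074107) = 0.1624.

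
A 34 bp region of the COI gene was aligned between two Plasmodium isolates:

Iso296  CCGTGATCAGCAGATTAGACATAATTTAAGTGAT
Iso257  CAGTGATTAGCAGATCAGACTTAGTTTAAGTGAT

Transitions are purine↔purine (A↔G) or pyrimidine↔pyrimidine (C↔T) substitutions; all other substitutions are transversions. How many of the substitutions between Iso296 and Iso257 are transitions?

Differing sites — 2:C/A (Tv); 8:C/T (Ti); 16:T/C (Ti); 21:A/T (Tv); 24:A/G (Ti).
Of the 5 differences, 3 transitions and 2 transversions, so the answer is 3.

3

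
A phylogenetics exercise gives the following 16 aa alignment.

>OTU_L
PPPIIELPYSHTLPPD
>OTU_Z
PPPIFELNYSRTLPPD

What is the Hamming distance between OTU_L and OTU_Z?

Mismatches occur at site 5 (I/F), site 8 (P/N), site 11 (H/R).
That gives 3 mismatches out of 16 aligned sites, so the Hamming distance is 3.

3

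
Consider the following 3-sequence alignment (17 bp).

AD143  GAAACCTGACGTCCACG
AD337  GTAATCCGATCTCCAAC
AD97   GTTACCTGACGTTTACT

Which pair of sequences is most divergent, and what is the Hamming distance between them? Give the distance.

9

Pairwise Hamming distances:
  AD143 vs AD337: 7
  AD143 vs AD97: 5
  AD337 vs AD97: 9
The largest is 9, between AD337 and AD97.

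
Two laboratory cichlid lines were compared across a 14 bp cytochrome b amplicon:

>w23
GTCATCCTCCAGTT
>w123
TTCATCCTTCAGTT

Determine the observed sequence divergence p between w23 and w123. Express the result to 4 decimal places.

Mismatches occur at site 1 (G→T), site 9 (C→T).
There are 2 differences over 14 sites, so p = 2/14 = 0.1429.

0.1429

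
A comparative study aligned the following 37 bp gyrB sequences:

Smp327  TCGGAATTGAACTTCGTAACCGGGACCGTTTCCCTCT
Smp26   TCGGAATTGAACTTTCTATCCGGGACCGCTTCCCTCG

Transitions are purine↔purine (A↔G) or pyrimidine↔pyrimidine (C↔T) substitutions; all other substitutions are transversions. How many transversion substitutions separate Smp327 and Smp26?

Mismatches occur at site 15 (C↔T, transition), site 16 (G↔C, transversion), site 19 (A↔T, transversion), site 29 (T↔C, transition), site 37 (T↔G, transversion).
Of the 5 differences, 2 transitions and 3 transversions, so the answer is 3.

3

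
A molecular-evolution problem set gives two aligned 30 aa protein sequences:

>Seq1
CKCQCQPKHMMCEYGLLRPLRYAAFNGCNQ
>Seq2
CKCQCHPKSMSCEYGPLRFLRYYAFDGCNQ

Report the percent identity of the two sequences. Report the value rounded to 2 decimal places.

76.67%

The sequences differ at positions 6 (Q/H), 9 (H/S), 11 (M/S), 16 (L/P), 19 (P/F), 23 (A/Y), 26 (N/D).
23 of the 30 sites match, so the percent identity is 23/30 × 100 = 76.67%.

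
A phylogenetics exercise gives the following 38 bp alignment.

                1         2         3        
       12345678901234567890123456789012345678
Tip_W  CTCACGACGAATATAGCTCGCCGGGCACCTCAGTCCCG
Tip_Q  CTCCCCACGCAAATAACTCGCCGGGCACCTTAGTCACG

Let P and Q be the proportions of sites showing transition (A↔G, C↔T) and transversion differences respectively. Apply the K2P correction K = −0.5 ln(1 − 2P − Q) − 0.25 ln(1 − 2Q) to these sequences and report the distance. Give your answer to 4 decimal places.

Mismatches occur at site 4 (A→C, transversion), site 6 (G→C, transversion), site 10 (A→C, transversion), site 12 (T→A, transversion), site 16 (G→A, transition), site 31 (C→T, transition), site 36 (C→A, transversion).
Of the 7 differences, 2 transitions and 5 transversions over 38 sites: P = 2/38 = 0.052632, Q = 5/38 = 0.131579.
d = −0.5·ln(0.763157) − 0.25·ln(0.736842) = −0.5·(-0.270292) − 0.25·(-0.305382) = 0.2115.

0.2115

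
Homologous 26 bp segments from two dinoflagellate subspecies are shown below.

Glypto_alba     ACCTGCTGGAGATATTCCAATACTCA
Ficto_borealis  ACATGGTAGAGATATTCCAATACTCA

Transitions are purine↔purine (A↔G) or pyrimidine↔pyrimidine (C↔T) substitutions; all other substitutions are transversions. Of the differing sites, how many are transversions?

2

Differing sites — 3:C/A (Tv); 6:C/G (Tv); 8:G/A (Ti).
Of the 3 differences, 1 transition and 2 transversions, so the answer is 2.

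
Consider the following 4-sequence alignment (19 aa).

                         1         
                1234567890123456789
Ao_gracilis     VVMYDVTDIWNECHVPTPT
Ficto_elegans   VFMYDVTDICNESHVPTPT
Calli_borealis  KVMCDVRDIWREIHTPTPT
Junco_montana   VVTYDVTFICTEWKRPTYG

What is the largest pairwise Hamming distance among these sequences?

Pairwise Hamming distances:
  Ao_gracilis vs Ficto_elegans: 3
  Ao_gracilis vs Calli_borealis: 6
  Ao_gracilis vs Junco_montana: 9
  Ficto_elegans vs Calli_borealis: 8
  Ficto_elegans vs Junco_montana: 9
  Calli_borealis vs Junco_montana: 12
The largest is 12, between Calli_borealis and Junco_montana.

12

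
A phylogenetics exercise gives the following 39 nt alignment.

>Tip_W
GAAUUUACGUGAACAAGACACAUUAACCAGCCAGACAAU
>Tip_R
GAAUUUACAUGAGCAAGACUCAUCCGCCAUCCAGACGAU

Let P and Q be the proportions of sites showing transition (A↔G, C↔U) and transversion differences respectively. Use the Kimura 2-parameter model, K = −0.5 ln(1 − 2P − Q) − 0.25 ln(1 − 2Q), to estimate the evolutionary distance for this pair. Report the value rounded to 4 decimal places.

0.2445

The sequences differ at positions 9 (G/A, transition), 13 (A/G, transition), 20 (A/U, transversion), 24 (U/C, transition), 25 (A/C, transversion), 26 (A/G, transition), 30 (G/U, transversion), 37 (A/G, transition).
Of the 8 differences, 5 transitions and 3 transversions over 39 sites: P = 5/39 = 0.128205, Q = 3/39 = 0.076923.
d = −0.5·ln(0.666667) − 0.25·ln(0.846154) = −0.5·(-0.405465) − 0.25·(-0.167054) = 0.2445.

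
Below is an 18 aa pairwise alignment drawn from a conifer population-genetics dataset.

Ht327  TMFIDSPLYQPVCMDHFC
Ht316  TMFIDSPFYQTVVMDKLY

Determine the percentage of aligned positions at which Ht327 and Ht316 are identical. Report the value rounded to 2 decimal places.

Differing sites — 8:L/F; 11:P/T; 13:C/V; 16:H/K; 17:F/L; 18:C/Y.
12 of the 18 sites match, so the percent identity is 12/18 × 100 = 66.67%.

66.67%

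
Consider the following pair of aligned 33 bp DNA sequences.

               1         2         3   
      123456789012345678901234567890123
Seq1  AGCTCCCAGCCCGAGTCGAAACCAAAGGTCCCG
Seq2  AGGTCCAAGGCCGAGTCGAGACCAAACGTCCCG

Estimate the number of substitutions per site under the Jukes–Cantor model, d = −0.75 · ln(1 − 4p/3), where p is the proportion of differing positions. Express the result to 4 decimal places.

0.1693

Mismatches occur at site 3 (C/G), site 7 (C/A), site 10 (C/G), site 20 (A/G), site 27 (G/C).
p = 5/33 = 0.151515.
d = −0.75 · ln(1 − (4/3)·0.151515) = −0.75 · ln(0.797980) = −0.75 · (-0.225672) = 0.1693.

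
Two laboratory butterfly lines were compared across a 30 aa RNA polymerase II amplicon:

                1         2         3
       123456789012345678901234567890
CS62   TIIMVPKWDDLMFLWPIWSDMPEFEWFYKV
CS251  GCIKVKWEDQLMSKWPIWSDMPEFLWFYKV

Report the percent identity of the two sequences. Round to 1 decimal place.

Differing sites — 1:T/G; 2:I/C; 4:M/K; 6:P/K; 7:K/W; 8:W/E; 10:D/Q; 13:F/S; 14:L/K; 25:E/L.
20 of the 30 sites match, so the percent identity is 20/30 × 100 = 66.7%.

66.7%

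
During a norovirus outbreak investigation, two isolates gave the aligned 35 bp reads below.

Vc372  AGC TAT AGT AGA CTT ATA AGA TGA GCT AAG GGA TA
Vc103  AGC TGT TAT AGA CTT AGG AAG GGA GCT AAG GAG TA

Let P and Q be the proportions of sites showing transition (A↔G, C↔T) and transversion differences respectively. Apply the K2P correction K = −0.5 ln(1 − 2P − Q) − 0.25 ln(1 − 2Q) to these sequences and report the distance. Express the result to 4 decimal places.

Mismatches occur at site 5 (A/G, transition), site 7 (A/T, transversion), site 8 (G/A, transition), site 17 (T/G, transversion), site 18 (A/G, transition), site 20 (G/A, transition), site 21 (A/G, transition), site 22 (T/G, transversion), site 32 (G/A, transition), site 33 (A/G, transition).
Of the 10 differences, 7 transitions and 3 transversions over 35 sites: P = 7/35 = 0.200000, Q = 3/35 = 0.085714.
d = −0.5·ln(0.514286) − 0.25·ln(0.828572) = −0.5·(-0.664976) − 0.25·(-0.188052) = 0.3795.

0.3795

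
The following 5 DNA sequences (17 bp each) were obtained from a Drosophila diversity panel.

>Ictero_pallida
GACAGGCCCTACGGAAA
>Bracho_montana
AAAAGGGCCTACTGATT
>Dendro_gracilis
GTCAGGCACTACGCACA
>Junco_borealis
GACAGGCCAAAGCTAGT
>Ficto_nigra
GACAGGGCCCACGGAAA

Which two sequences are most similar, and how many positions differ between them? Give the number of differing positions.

2

Pairwise Hamming distances:
  Ictero_pallida vs Bracho_montana: 6
  Ictero_pallida vs Dendro_gracilis: 4
  Ictero_pallida vs Junco_borealis: 7
  Ictero_pallida vs Ficto_nigra: 2
  Bracho_montana vs Dendro_gracilis: 9
  Bracho_montana vs Junco_borealis: 9
  Bracho_montana vs Ficto_nigra: 6
  Dendro_gracilis vs Junco_borealis: 9
  Dendro_gracilis vs Ficto_nigra: 6
  Junco_borealis vs Ficto_nigra: 8
The smallest is 2, between Ictero_pallida and Ficto_nigra.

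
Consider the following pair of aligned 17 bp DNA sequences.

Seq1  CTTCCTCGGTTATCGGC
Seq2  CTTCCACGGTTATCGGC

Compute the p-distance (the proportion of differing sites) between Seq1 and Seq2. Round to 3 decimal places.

0.059

A single mismatch occurs at site 6 (T→A).
There are 1 differences over 17 sites, so p = 1/17 = 0.059.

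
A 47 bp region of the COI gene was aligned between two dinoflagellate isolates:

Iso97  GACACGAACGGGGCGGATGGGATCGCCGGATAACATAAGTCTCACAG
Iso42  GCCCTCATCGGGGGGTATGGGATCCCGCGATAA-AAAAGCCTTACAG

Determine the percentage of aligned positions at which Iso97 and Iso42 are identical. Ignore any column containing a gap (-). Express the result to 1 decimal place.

Excluding the 1 gap column leaves 46 comparable sites.
Differing sites — 2:A/C; 4:A/C; 5:C/T; 6:G/C; 8:A/T; 14:C/G; 16:G/T; 25:G/C; 27:C/G; 28:G/C; 36:T/A; 40:T/C; 43:C/T.
33 of the 46 comparable sites match, so the percent identity is 33/46 × 100 = 71.7%.

71.7%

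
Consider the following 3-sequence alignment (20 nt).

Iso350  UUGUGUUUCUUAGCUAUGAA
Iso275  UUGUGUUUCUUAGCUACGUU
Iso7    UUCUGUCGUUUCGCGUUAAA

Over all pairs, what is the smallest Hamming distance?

3

Pairwise Hamming distances:
  Iso350 vs Iso275: 3
  Iso350 vs Iso7: 8
  Iso275 vs Iso7: 11
The smallest is 3, between Iso350 and Iso275.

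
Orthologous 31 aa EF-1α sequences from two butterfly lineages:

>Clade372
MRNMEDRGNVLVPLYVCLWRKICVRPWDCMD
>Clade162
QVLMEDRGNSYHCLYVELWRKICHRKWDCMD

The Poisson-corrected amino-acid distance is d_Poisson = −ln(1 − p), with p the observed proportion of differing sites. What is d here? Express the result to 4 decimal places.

The sequences differ at positions 1 (M/Q), 2 (R/V), 3 (N/L), 10 (V/S), 11 (L/Y), 12 (V/H), 13 (P/C), 17 (C/E), 24 (V/H), 26 (P/K).
p = 10/31 = 0.322581.
d = −ln(1 − 0.322581) = −ln(0.677419) = 0.3895.

0.3895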